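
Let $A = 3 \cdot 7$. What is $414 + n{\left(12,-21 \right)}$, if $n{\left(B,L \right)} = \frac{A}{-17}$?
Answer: $\frac{7017}{17} \approx 412.76$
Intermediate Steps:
$A = 21$
$n{\left(B,L \right)} = - \frac{21}{17}$ ($n{\left(B,L \right)} = \frac{21}{-17} = 21 \left(- \frac{1}{17}\right) = - \frac{21}{17}$)
$414 + n{\left(12,-21 \right)} = 414 - \frac{21}{17} = \frac{7017}{17}$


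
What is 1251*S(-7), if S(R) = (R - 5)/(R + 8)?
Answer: -15012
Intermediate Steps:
S(R) = (-5 + R)/(8 + R)
1251*S(-7) = 1251*((-5 - 7)/(8 - 7)) = 1251*(-12/1) = 1251*(1*(-12)) = 1251*(-12) = -15012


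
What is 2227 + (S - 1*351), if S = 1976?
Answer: 3852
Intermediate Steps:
2227 + (S - 1*351) = 2227 + (1976 - 1*351) = 2227 + (1976 - 351) = 2227 + 1625 = 3852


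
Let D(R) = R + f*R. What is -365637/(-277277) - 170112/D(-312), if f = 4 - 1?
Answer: 38160625/277277 ≈ 137.63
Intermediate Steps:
f = 3
D(R) = 4*R (D(R) = R + 3*R = 4*R)
-365637/(-277277) - 170112/D(-312) = -365637/(-277277) - 170112/(4*(-312)) = -365637*(-1/277277) - 170112/(-1248) = 365637/277277 - 170112*(-1/1248) = 365637/277277 + 1772/13 = 38160625/277277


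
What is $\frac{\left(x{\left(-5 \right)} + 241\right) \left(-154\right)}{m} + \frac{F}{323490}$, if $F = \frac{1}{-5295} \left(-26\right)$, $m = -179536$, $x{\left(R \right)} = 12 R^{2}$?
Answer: $\frac{5096673267737}{10982983674600} \approx 0.46405$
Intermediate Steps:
$F = \frac{26}{5295}$ ($F = \left(- \frac{1}{5295}\right) \left(-26\right) = \frac{26}{5295} \approx 0.0049103$)
$\frac{\left(x{\left(-5 \right)} + 241\right) \left(-154\right)}{m} + \frac{F}{323490} = \frac{\left(12 \left(-5\right)^{2} + 241\right) \left(-154\right)}{-179536} + \frac{26}{5295 \cdot 323490} = \left(12 \cdot 25 + 241\right) \left(-154\right) \left(- \frac{1}{179536}\right) + \frac{26}{5295} \cdot \frac{1}{323490} = \left(300 + 241\right) \left(-154\right) \left(- \frac{1}{179536}\right) + \frac{13}{856439775} = 541 \left(-154\right) \left(- \frac{1}{179536}\right) + \frac{13}{856439775} = \left(-83314\right) \left(- \frac{1}{179536}\right) + \frac{13}{856439775} = \frac{5951}{12824} + \frac{13}{856439775} = \frac{5096673267737}{10982983674600}$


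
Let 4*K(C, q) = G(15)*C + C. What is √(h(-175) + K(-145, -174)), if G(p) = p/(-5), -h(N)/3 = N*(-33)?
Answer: I*√69010/2 ≈ 131.35*I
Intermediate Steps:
h(N) = 99*N (h(N) = -3*N*(-33) = -(-99)*N = 99*N)
G(p) = -p/5 (G(p) = p*(-⅕) = -p/5)
K(C, q) = -C/2 (K(C, q) = ((-⅕*15)*C + C)/4 = (-3*C + C)/4 = (-2*C)/4 = -C/2)
√(h(-175) + K(-145, -174)) = √(99*(-175) - ½*(-145)) = √(-17325 + 145/2) = √(-34505/2) = I*√69010/2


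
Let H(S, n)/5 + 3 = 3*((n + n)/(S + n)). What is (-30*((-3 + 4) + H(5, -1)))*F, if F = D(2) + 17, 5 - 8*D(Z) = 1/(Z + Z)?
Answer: 363135/32 ≈ 11348.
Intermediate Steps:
D(Z) = 5/8 - 1/(16*Z) (D(Z) = 5/8 - 1/(8*(Z + Z)) = 5/8 - 1/(2*Z)/8 = 5/8 - 1/(16*Z))
H(S, n) = -15 + 30*n/(S + n) (H(S, n) = -15 + 5*(3*((n + n)/(S + n))) = -15 + 5*(3*((2*n)/(S + n))) = -15 + 5*(3*(2*n/(S + n))) = -15 + 5*(6*n/(S + n)) = -15 + 30*n/(S + n))
F = 563/32 (F = (1/16)*(-1 + 10*2)/2 + 17 = (1/16)*(½)*(-1 + 20) + 17 = (1/16)*(½)*19 + 17 = 19/32 + 17 = 563/32 ≈ 17.594)
(-30*((-3 + 4) + H(5, -1)))*F = -30*((-3 + 4) + 15*(-1 - 1*5)/(5 - 1))*(563/32) = -30*(1 + 15*(-1 - 5)/4)*(563/32) = -30*(1 + 15*(¼)*(-6))*(563/32) = -30*(1 - 45/2)*(563/32) = -30*(-43/2)*(563/32) = 645*(563/32) = 363135/32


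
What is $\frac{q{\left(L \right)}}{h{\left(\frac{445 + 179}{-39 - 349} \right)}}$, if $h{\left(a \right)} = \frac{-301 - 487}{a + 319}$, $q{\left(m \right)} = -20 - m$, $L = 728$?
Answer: $\frac{5757169}{19109} \approx 301.28$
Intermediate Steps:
$h{\left(a \right)} = - \frac{788}{319 + a}$
$\frac{q{\left(L \right)}}{h{\left(\frac{445 + 179}{-39 - 349} \right)}} = \frac{-20 - 728}{\left(-788\right) \frac{1}{319 + \frac{445 + 179}{-39 - 349}}} = \frac{-20 - 728}{\left(-788\right) \frac{1}{319 + \frac{624}{-388}}} = - \frac{748}{\left(-788\right) \frac{1}{319 + 624 \left(- \frac{1}{388}\right)}} = - \frac{748}{\left(-788\right) \frac{1}{319 - \frac{156}{97}}} = - \frac{748}{\left(-788\right) \frac{1}{\frac{30787}{97}}} = - \frac{748}{\left(-788\right) \frac{97}{30787}} = - \frac{748}{- \frac{76436}{30787}} = \left(-748\right) \left(- \frac{30787}{76436}\right) = \frac{5757169}{19109}$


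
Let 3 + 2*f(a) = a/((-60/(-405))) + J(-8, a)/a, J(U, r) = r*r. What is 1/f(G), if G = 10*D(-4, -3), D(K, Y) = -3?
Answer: -4/471 ≈ -0.0084926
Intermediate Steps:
G = -30 (G = 10*(-3) = -30)
J(U, r) = r**2
f(a) = -3/2 + 31*a/8 (f(a) = -3/2 + (a/((-60/(-405))) + a**2/a)/2 = -3/2 + (a/((-60*(-1/405))) + a)/2 = -3/2 + (a/(4/27) + a)/2 = -3/2 + (a*(27/4) + a)/2 = -3/2 + (27*a/4 + a)/2 = -3/2 + (31*a/4)/2 = -3/2 + 31*a/8)
1/f(G) = 1/(-3/2 + (31/8)*(-30)) = 1/(-3/2 - 465/4) = 1/(-471/4) = -4/471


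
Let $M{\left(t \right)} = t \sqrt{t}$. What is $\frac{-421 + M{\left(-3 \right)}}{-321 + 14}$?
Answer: $\frac{421}{307} + \frac{3 i \sqrt{3}}{307} \approx 1.3713 + 0.016926 i$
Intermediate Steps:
$M{\left(t \right)} = t^{\frac{3}{2}}$
$\frac{-421 + M{\left(-3 \right)}}{-321 + 14} = \frac{-421 + \left(-3\right)^{\frac{3}{2}}}{-321 + 14} = \frac{-421 - 3 i \sqrt{3}}{-307} = \left(-421 - 3 i \sqrt{3}\right) \left(- \frac{1}{307}\right) = \frac{421}{307} + \frac{3 i \sqrt{3}}{307}$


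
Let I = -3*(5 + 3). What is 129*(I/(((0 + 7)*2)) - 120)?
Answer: -109908/7 ≈ -15701.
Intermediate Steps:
I = -24 (I = -3*8 = -24)
129*(I/(((0 + 7)*2)) - 120) = 129*(-24*1/(2*(0 + 7)) - 120) = 129*(-24/(7*2) - 120) = 129*(-24/14 - 120) = 129*(-24*1/14 - 120) = 129*(-12/7 - 120) = 129*(-852/7) = -109908/7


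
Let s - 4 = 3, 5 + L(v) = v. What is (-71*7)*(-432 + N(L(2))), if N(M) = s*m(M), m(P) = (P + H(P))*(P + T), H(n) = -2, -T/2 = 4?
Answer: 23359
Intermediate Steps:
T = -8 (T = -2*4 = -8)
L(v) = -5 + v
s = 7 (s = 4 + 3 = 7)
m(P) = (-8 + P)*(-2 + P) (m(P) = (P - 2)*(P - 8) = (-2 + P)*(-8 + P) = (-8 + P)*(-2 + P))
N(M) = 112 - 70*M + 7*M**2 (N(M) = 7*(16 + M**2 - 10*M) = 112 - 70*M + 7*M**2)
(-71*7)*(-432 + N(L(2))) = (-71*7)*(-432 + (112 - 70*(-5 + 2) + 7*(-5 + 2)**2)) = -497*(-432 + (112 - 70*(-3) + 7*(-3)**2)) = -497*(-432 + (112 + 210 + 7*9)) = -497*(-432 + (112 + 210 + 63)) = -497*(-432 + 385) = -497*(-47) = 23359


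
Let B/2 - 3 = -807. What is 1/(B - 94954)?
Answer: -1/96562 ≈ -1.0356e-5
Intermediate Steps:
B = -1608 (B = 6 + 2*(-807) = 6 - 1614 = -1608)
1/(B - 94954) = 1/(-1608 - 94954) = 1/(-96562) = -1/96562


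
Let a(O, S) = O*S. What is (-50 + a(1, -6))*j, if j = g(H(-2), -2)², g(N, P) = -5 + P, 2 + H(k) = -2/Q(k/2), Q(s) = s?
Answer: -2744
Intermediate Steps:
H(k) = -2 - 4/k (H(k) = -2 - 2*2/k = -2 - 4/k)
j = 49 (j = (-5 - 2)² = (-7)² = 49)
(-50 + a(1, -6))*j = (-50 + 1*(-6))*49 = (-50 - 6)*49 = -56*49 = -2744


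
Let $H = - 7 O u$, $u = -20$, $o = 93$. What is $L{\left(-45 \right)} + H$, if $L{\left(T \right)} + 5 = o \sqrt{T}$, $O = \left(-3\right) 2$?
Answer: $-845 + 279 i \sqrt{5} \approx -845.0 + 623.86 i$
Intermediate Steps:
$O = -6$
$L{\left(T \right)} = -5 + 93 \sqrt{T}$
$H = -840$ ($H = \left(-7\right) \left(-6\right) \left(-20\right) = 42 \left(-20\right) = -840$)
$L{\left(-45 \right)} + H = \left(-5 + 93 \sqrt{-45}\right) - 840 = \left(-5 + 93 \cdot 3 i \sqrt{5}\right) - 840 = \left(-5 + 279 i \sqrt{5}\right) - 840 = -845 + 279 i \sqrt{5}$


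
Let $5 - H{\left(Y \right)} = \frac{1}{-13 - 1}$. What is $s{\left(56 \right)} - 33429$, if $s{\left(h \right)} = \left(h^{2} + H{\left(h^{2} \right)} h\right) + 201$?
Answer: $-29808$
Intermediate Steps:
$H{\left(Y \right)} = \frac{71}{14}$ ($H{\left(Y \right)} = 5 - \frac{1}{-13 - 1} = 5 - \frac{1}{-14} = 5 - - \frac{1}{14} = 5 + \frac{1}{14} = \frac{71}{14}$)
$s{\left(h \right)} = 201 + h^{2} + \frac{71 h}{14}$ ($s{\left(h \right)} = \left(h^{2} + \frac{71 h}{14}\right) + 201 = 201 + h^{2} + \frac{71 h}{14}$)
$s{\left(56 \right)} - 33429 = \left(201 + 56^{2} + \frac{71}{14} \cdot 56\right) - 33429 = \left(201 + 3136 + 284\right) - 33429 = 3621 - 33429 = -29808$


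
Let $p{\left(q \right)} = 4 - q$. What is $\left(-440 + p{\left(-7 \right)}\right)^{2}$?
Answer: $184041$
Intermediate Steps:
$\left(-440 + p{\left(-7 \right)}\right)^{2} = \left(-440 + \left(4 - -7\right)\right)^{2} = \left(-440 + \left(4 + 7\right)\right)^{2} = \left(-440 + 11\right)^{2} = \left(-429\right)^{2} = 184041$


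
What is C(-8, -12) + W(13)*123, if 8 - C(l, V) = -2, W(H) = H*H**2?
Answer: 270241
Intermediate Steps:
W(H) = H**3
C(l, V) = 10 (C(l, V) = 8 - 1*(-2) = 8 + 2 = 10)
C(-8, -12) + W(13)*123 = 10 + 13**3*123 = 10 + 2197*123 = 10 + 270231 = 270241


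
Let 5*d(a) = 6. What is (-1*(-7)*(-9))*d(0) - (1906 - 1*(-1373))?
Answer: -16773/5 ≈ -3354.6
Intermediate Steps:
d(a) = 6/5 (d(a) = (⅕)*6 = 6/5)
(-1*(-7)*(-9))*d(0) - (1906 - 1*(-1373)) = (-1*(-7)*(-9))*(6/5) - (1906 - 1*(-1373)) = (7*(-9))*(6/5) - (1906 + 1373) = -63*6/5 - 1*3279 = -378/5 - 3279 = -16773/5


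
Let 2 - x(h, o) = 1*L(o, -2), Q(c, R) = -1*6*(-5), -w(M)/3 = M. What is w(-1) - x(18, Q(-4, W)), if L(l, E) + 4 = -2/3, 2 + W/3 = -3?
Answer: -11/3 ≈ -3.6667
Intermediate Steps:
W = -15 (W = -6 + 3*(-3) = -6 - 9 = -15)
L(l, E) = -14/3 (L(l, E) = -4 - 2/3 = -4 - 2*⅓ = -4 - ⅔ = -14/3)
w(M) = -3*M
Q(c, R) = 30 (Q(c, R) = -6*(-5) = 30)
x(h, o) = 20/3 (x(h, o) = 2 - (-14)/3 = 2 - 1*(-14/3) = 2 + 14/3 = 20/3)
w(-1) - x(18, Q(-4, W)) = -3*(-1) - 1*20/3 = 3 - 20/3 = -11/3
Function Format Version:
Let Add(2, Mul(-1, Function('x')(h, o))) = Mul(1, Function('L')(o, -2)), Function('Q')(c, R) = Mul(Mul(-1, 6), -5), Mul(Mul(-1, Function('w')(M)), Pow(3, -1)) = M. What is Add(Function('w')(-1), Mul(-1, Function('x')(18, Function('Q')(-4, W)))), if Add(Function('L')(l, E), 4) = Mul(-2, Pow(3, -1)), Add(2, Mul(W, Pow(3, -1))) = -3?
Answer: Rational(-11, 3) ≈ -3.6667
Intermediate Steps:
W = -15 (W = Add(-6, Mul(3, -3)) = Add(-6, -9) = -15)
Function('L')(l, E) = Rational(-14, 3) (Function('L')(l, E) = Add(-4, Mul(-2, Pow(3, -1))) = Add(-4, Mul(-2, Rational(1, 3))) = Add(-4, Rational(-2, 3)) = Rational(-14, 3))
Function('w')(M) = Mul(-3, M)
Function('Q')(c, R) = 30 (Function('Q')(c, R) = Mul(-6, -5) = 30)
Function('x')(h, o) = Rational(20, 3) (Function('x')(h, o) = Add(2, Mul(-1, Mul(1, Rational(-14, 3)))) = Add(2, Mul(-1, Rational(-14, 3))) = Add(2, Rational(14, 3)) = Rational(20, 3))
Add(Function('w')(-1), Mul(-1, Function('x')(18, Function('Q')(-4, W)))) = Add(Mul(-3, -1), Mul(-1, Rational(20, 3))) = Add(3, Rational(-20, 3)) = Rational(-11, 3)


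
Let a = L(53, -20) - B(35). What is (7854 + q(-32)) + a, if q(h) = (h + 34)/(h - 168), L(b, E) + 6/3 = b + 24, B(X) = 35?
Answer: 789399/100 ≈ 7894.0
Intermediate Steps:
L(b, E) = 22 + b (L(b, E) = -2 + (b + 24) = -2 + (24 + b) = 22 + b)
q(h) = (34 + h)/(-168 + h)
a = 40 (a = (22 + 53) - 1*35 = 75 - 35 = 40)
(7854 + q(-32)) + a = (7854 + (34 - 32)/(-168 - 32)) + 40 = (7854 + 2/(-200)) + 40 = (7854 - 1/200*2) + 40 = (7854 - 1/100) + 40 = 785399/100 + 40 = 789399/100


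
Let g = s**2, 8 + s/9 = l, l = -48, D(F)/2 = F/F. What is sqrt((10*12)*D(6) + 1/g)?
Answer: sqrt(60963841)/504 ≈ 15.492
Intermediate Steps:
D(F) = 2 (D(F) = 2*(F/F) = 2*1 = 2)
s = -504 (s = -72 + 9*(-48) = -72 - 432 = -504)
g = 254016 (g = (-504)**2 = 254016)
sqrt((10*12)*D(6) + 1/g) = sqrt((10*12)*2 + 1/254016) = sqrt(120*2 + 1/254016) = sqrt(240 + 1/254016) = sqrt(60963841/254016) = sqrt(60963841)/504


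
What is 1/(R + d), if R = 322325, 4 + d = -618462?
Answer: -1/296141 ≈ -3.3768e-6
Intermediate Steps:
d = -618466 (d = -4 - 618462 = -618466)
1/(R + d) = 1/(322325 - 618466) = 1/(-296141) = -1/296141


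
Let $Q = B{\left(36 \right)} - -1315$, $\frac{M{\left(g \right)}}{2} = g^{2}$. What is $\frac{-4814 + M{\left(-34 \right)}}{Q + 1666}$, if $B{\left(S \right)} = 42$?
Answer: $- \frac{2502}{3023} \approx -0.82765$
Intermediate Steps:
$M{\left(g \right)} = 2 g^{2}$
$Q = 1357$ ($Q = 42 - -1315 = 42 + 1315 = 1357$)
$\frac{-4814 + M{\left(-34 \right)}}{Q + 1666} = \frac{-4814 + 2 \left(-34\right)^{2}}{1357 + 1666} = \frac{-4814 + 2 \cdot 1156}{3023} = \left(-4814 + 2312\right) \frac{1}{3023} = \left(-2502\right) \frac{1}{3023} = - \frac{2502}{3023}$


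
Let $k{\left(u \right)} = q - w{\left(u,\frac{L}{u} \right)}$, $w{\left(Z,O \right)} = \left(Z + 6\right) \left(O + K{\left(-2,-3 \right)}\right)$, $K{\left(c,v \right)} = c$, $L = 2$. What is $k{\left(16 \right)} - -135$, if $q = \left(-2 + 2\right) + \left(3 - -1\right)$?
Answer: $\frac{721}{4} \approx 180.25$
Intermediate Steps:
$q = 4$ ($q = 0 + \left(3 + 1\right) = 0 + 4 = 4$)
$w{\left(Z,O \right)} = \left(-2 + O\right) \left(6 + Z\right)$ ($w{\left(Z,O \right)} = \left(Z + 6\right) \left(O - 2\right) = \left(6 + Z\right) \left(-2 + O\right) = \left(-2 + O\right) \left(6 + Z\right)$)
$k{\left(u \right)} = 14 - \frac{12}{u} + 2 u$ ($k{\left(u \right)} = 4 - \left(-12 - 2 u + 6 \frac{2}{u} + \frac{2}{u} u\right) = 4 - \left(-12 - 2 u + \frac{12}{u} + 2\right) = 4 - \left(-10 - 2 u + \frac{12}{u}\right) = 4 + \left(10 - \frac{12}{u} + 2 u\right) = 14 - \frac{12}{u} + 2 u$)
$k{\left(16 \right)} - -135 = \left(14 - \frac{12}{16} + 2 \cdot 16\right) - -135 = \left(14 - \frac{3}{4} + 32\right) + 135 = \frac{181}{4} + 135 = \frac{721}{4}$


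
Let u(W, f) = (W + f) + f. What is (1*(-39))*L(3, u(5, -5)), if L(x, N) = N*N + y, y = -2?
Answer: -897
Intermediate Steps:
u(W, f) = W + 2*f
L(x, N) = -2 + N² (L(x, N) = N*N - 2 = N² - 2 = -2 + N²)
(1*(-39))*L(3, u(5, -5)) = (1*(-39))*(-2 + (5 + 2*(-5))²) = -39*(-2 + (5 - 10)²) = -39*(-2 + (-5)²) = -39*(-2 + 25) = -39*23 = -897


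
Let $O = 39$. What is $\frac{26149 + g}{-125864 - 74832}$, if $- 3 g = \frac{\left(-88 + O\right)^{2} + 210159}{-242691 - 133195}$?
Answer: $- \frac{14743670801}{113158224984} \approx -0.13029$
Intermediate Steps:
$g = \frac{106280}{563829}$ ($g = - \frac{\left(\left(-88 + 39\right)^{2} + 210159\right) \frac{1}{-242691 - 133195}}{3} = - \frac{\left(\left(-49\right)^{2} + 210159\right) \frac{1}{-375886}}{3} = - \frac{\left(2401 + 210159\right) \left(- \frac{1}{375886}\right)}{3} = - \frac{212560 \left(- \frac{1}{375886}\right)}{3} = \left(- \frac{1}{3}\right) \left(- \frac{106280}{187943}\right) = \frac{106280}{563829} \approx 0.1885$)
$\frac{26149 + g}{-125864 - 74832} = \frac{26149 + \frac{106280}{563829}}{-125864 - 74832} = \frac{14743670801}{563829 \left(-200696\right)} = \frac{14743670801}{563829} \left(- \frac{1}{200696}\right) = - \frac{14743670801}{113158224984}$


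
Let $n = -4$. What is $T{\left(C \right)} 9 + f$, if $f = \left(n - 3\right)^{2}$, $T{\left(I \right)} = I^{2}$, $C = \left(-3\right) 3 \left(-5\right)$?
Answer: $18274$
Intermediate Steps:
$C = 45$ ($C = \left(-9\right) \left(-5\right) = 45$)
$f = 49$ ($f = \left(-4 - 3\right)^{2} = \left(-7\right)^{2} = 49$)
$T{\left(C \right)} 9 + f = 45^{2} \cdot 9 + 49 = 2025 \cdot 9 + 49 = 18225 + 49 = 18274$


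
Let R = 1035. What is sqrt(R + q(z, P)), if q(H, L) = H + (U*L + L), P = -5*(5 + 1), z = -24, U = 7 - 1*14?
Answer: sqrt(1191) ≈ 34.511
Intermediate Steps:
U = -7 (U = 7 - 14 = -7)
P = -30 (P = -5*6 = -30)
q(H, L) = H - 6*L (q(H, L) = H + (-7*L + L) = H - 6*L)
sqrt(R + q(z, P)) = sqrt(1035 + (-24 - 6*(-30))) = sqrt(1035 + (-24 + 180)) = sqrt(1035 + 156) = sqrt(1191)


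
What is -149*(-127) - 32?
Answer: 18891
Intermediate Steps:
-149*(-127) - 32 = 18923 - 32 = 18891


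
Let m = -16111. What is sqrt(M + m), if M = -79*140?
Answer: 3*I*sqrt(3019) ≈ 164.84*I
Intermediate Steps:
M = -11060
sqrt(M + m) = sqrt(-11060 - 16111) = sqrt(-27171) = 3*I*sqrt(3019)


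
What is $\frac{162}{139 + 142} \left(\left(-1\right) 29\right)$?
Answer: $- \frac{4698}{281} \approx -16.719$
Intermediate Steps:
$\frac{162}{139 + 142} \left(\left(-1\right) 29\right) = \frac{162}{281} \left(-29\right) = - \frac{4698}{281}$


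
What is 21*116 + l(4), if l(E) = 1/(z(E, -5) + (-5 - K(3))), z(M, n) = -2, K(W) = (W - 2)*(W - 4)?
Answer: 14615/6 ≈ 2435.8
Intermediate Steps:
K(W) = (-4 + W)*(-2 + W) (K(W) = (-2 + W)*(-4 + W) = (-4 + W)*(-2 + W))
l(E) = -⅙ (l(E) = 1/(-2 + (-5 - (8 + 3² - 6*3))) = 1/(-2 + (-5 - (8 + 9 - 18))) = 1/(-2 + (-5 - 1*(-1))) = 1/(-2 + (-5 + 1)) = 1/(-2 - 4) = 1/(-6) = -⅙)
21*116 + l(4) = 21*116 - ⅙ = 2436 - ⅙ = 14615/6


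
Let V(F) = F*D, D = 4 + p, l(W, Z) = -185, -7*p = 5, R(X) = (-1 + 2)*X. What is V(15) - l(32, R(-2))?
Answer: 1640/7 ≈ 234.29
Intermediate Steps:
R(X) = X (R(X) = 1*X = X)
p = -5/7 (p = -1/7*5 = -5/7 ≈ -0.71429)
D = 23/7 (D = 4 - 5/7 = 23/7 ≈ 3.2857)
V(F) = 23*F/7 (V(F) = F*(23/7) = 23*F/7)
V(15) - l(32, R(-2)) = (23/7)*15 - 1*(-185) = 345/7 + 185 = 1640/7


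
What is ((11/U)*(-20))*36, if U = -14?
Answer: 3960/7 ≈ 565.71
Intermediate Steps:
((11/U)*(-20))*36 = ((11/(-14))*(-20))*36 = ((11*(-1/14))*(-20))*36 = -11/14*(-20)*36 = (110/7)*36 = 3960/7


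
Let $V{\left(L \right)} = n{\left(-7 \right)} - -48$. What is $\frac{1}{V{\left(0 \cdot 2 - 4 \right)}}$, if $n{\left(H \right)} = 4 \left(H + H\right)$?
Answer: $- \frac{1}{8} \approx -0.125$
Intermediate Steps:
$n{\left(H \right)} = 8 H$ ($n{\left(H \right)} = 4 \cdot 2 H = 8 H$)
$V{\left(L \right)} = -8$ ($V{\left(L \right)} = 8 \left(-7\right) - -48 = -56 + 48 = -8$)
$\frac{1}{V{\left(0 \cdot 2 - 4 \right)}} = \frac{1}{-8} = - \frac{1}{8}$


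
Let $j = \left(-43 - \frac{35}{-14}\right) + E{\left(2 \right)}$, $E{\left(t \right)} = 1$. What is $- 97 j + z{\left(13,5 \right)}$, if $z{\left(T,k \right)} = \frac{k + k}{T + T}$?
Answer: $\frac{99629}{26} \approx 3831.9$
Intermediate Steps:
$z{\left(T,k \right)} = \frac{k}{T}$ ($z{\left(T,k \right)} = \frac{2 k}{2 T} = 2 k \frac{1}{2 T} = \frac{k}{T}$)
$j = - \frac{79}{2}$ ($j = \left(-43 - \frac{35}{-14}\right) + 1 = \left(-43 - - \frac{5}{2}\right) + 1 = \left(-43 + \frac{5}{2}\right) + 1 = - \frac{81}{2} + 1 = - \frac{79}{2} \approx -39.5$)
$- 97 j + z{\left(13,5 \right)} = \left(-97\right) \left(- \frac{79}{2}\right) + \frac{5}{13} = \frac{7663}{2} + 5 \cdot \frac{1}{13} = \frac{7663}{2} + \frac{5}{13} = \frac{99629}{26}$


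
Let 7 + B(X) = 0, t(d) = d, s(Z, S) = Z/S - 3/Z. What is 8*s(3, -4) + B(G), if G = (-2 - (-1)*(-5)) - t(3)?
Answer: -21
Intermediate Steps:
s(Z, S) = -3/Z + Z/S
G = -10 (G = (-2 - (-1)*(-5)) - 1*3 = (-2 - 1*5) - 3 = (-2 - 5) - 3 = -7 - 3 = -10)
B(X) = -7 (B(X) = -7 + 0 = -7)
8*s(3, -4) + B(G) = 8*(-3/3 + 3/(-4)) - 7 = 8*(-3*⅓ + 3*(-¼)) - 7 = 8*(-1 - ¾) - 7 = 8*(-7/4) - 7 = -14 - 7 = -21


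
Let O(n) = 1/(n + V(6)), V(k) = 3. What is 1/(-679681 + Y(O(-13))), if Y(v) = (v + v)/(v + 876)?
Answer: -8759/5953325881 ≈ -1.4713e-6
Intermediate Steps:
O(n) = 1/(3 + n) (O(n) = 1/(n + 3) = 1/(3 + n))
Y(v) = 2*v/(876 + v) (Y(v) = (2*v)/(876 + v) = 2*v/(876 + v))
1/(-679681 + Y(O(-13))) = 1/(-679681 + 2/((3 - 13)*(876 + 1/(3 - 13)))) = 1/(-679681 + 2/(-10*(876 + 1/(-10)))) = 1/(-679681 + 2*(-1/10)/(876 - 1/10)) = 1/(-679681 + 2*(-1/10)/(8759/10)) = 1/(-679681 + 2*(-1/10)*(10/8759)) = 1/(-679681 - 2/8759) = 1/(-5953325881/8759) = -8759/5953325881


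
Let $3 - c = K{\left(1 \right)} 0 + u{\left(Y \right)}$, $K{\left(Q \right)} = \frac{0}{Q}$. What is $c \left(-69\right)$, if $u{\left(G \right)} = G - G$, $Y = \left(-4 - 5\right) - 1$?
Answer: $-207$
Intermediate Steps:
$Y = -10$ ($Y = -9 - 1 = -10$)
$K{\left(Q \right)} = 0$
$u{\left(G \right)} = 0$
$c = 3$ ($c = 3 - \left(0 \cdot 0 + 0\right) = 3 - \left(0 + 0\right) = 3 - 0 = 3 + 0 = 3$)
$c \left(-69\right) = 3 \left(-69\right) = -207$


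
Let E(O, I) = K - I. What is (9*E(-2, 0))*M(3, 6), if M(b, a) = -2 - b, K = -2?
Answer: 90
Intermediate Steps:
E(O, I) = -2 - I
(9*E(-2, 0))*M(3, 6) = (9*(-2 - 1*0))*(-2 - 1*3) = (9*(-2 + 0))*(-2 - 3) = (9*(-2))*(-5) = -18*(-5) = 90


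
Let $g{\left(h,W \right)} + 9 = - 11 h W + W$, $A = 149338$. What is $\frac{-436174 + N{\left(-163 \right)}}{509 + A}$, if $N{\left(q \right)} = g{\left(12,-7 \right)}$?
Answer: $- \frac{435266}{149847} \approx -2.9047$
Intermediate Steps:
$g{\left(h,W \right)} = -9 + W - 11 W h$ ($g{\left(h,W \right)} = -9 + \left(- 11 h W + W\right) = -9 - \left(- W + 11 W h\right) = -9 + W - 11 W h$)
$N{\left(q \right)} = 908$ ($N{\left(q \right)} = -9 - 7 - \left(-77\right) 12 = -9 - 7 + 924 = 908$)
$\frac{-436174 + N{\left(-163 \right)}}{509 + A} = \frac{-436174 + 908}{509 + 149338} = - \frac{435266}{149847}$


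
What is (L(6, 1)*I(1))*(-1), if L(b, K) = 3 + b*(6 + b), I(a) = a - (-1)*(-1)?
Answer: 0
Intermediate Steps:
I(a) = -1 + a (I(a) = a - 1*1 = a - 1 = -1 + a)
(L(6, 1)*I(1))*(-1) = ((3 + 6² + 6*6)*(-1 + 1))*(-1) = ((3 + 36 + 36)*0)*(-1) = (75*0)*(-1) = 0*(-1) = 0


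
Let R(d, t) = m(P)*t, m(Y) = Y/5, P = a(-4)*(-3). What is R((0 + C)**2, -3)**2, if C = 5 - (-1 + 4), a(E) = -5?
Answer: 81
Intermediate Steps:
P = 15 (P = -5*(-3) = 15)
C = 2 (C = 5 - 1*3 = 5 - 3 = 2)
m(Y) = Y/5 (m(Y) = Y*(1/5) = Y/5)
R(d, t) = 3*t (R(d, t) = ((1/5)*15)*t = 3*t)
R((0 + C)**2, -3)**2 = (3*(-3))**2 = (-9)**2 = 81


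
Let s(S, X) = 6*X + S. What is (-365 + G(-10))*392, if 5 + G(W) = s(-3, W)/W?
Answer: -712852/5 ≈ -1.4257e+5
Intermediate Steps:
s(S, X) = S + 6*X
G(W) = -5 + (-3 + 6*W)/W
(-365 + G(-10))*392 = (-365 + (-3 - 10)/(-10))*392 = (-365 - ⅒*(-13))*392 = (-365 + 13/10)*392 = -3637/10*392 = -712852/5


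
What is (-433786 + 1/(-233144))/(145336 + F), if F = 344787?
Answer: -101134603185/114269236712 ≈ -0.88506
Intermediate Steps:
(-433786 + 1/(-233144))/(145336 + F) = (-433786 + 1/(-233144))/(145336 + 344787) = (-433786 - 1/233144)/490123 = -101134603185/233144*1/490123 = -101134603185/114269236712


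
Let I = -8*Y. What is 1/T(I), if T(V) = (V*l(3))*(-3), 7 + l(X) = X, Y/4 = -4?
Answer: 1/1536 ≈ 0.00065104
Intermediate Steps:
Y = -16 (Y = 4*(-4) = -16)
I = 128 (I = -8*(-16) = 128)
l(X) = -7 + X
T(V) = 12*V (T(V) = (V*(-7 + 3))*(-3) = (V*(-4))*(-3) = -4*V*(-3) = 12*V)
1/T(I) = 1/(12*128) = 1/1536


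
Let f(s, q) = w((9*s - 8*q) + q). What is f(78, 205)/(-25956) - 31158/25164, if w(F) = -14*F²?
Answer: 62326729/215991 ≈ 288.56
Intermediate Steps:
f(s, q) = -14*(-7*q + 9*s)² (f(s, q) = -14*((9*s - 8*q) + q)² = -14*((-8*q + 9*s) + q)² = -14*(-7*q + 9*s)²)
f(78, 205)/(-25956) - 31158/25164 = -14*(-9*78 + 7*205)²/(-25956) - 31158/25164 = -14*(-702 + 1435)²*(-1/25956) - 31158*1/25164 = -14*733²*(-1/25956) - 577/466 = -14*537289*(-1/25956) - 577/466 = -7522046*(-1/25956) - 577/466 = 537289/1854 - 577/466 = 62326729/215991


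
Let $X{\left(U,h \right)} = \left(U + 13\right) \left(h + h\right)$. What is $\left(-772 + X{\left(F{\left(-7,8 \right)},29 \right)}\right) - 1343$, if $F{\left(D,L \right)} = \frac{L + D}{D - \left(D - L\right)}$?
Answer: $- \frac{5415}{4} \approx -1353.8$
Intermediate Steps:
$F{\left(D,L \right)} = \frac{D + L}{L}$
$X{\left(U,h \right)} = 2 h \left(13 + U\right)$ ($X{\left(U,h \right)} = \left(13 + U\right) 2 h = 2 h \left(13 + U\right)$)
$\left(-772 + X{\left(F{\left(-7,8 \right)},29 \right)}\right) - 1343 = \left(-772 + 2 \cdot 29 \left(13 + \frac{-7 + 8}{8}\right)\right) - 1343 = \left(-772 + 2 \cdot 29 \left(13 + \frac{1}{8} \cdot 1\right)\right) - 1343 = \left(-772 + 2 \cdot 29 \left(13 + \frac{1}{8}\right)\right) - 1343 = \left(-772 + 2 \cdot 29 \cdot \frac{105}{8}\right) - 1343 = \left(-772 + \frac{3045}{4}\right) - 1343 = - \frac{43}{4} - 1343 = - \frac{5415}{4}$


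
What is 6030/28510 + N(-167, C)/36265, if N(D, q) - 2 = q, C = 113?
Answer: 4439132/20678303 ≈ 0.21468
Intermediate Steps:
N(D, q) = 2 + q
6030/28510 + N(-167, C)/36265 = 6030/28510 + (2 + 113)/36265 = 6030*(1/28510) + 115*(1/36265) = 603/2851 + 23/7253 = 4439132/20678303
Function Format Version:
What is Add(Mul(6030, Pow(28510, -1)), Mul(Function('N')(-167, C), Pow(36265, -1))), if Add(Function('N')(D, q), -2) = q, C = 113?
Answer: Rational(4439132, 20678303) ≈ 0.21468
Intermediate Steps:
Function('N')(D, q) = Add(2, q)
Add(Mul(6030, Pow(28510, -1)), Mul(Function('N')(-167, C), Pow(36265, -1))) = Add(Mul(6030, Pow(28510, -1)), Mul(Add(2, 113), Pow(36265, -1))) = Add(Mul(6030, Rational(1, 28510)), Mul(115, Rational(1, 36265))) = Add(Rational(603, 2851), Rational(23, 7253)) = Rational(4439132, 20678303)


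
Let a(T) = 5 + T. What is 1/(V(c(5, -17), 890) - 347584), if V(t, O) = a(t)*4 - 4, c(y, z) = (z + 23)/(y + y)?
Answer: -5/1737828 ≈ -2.8772e-6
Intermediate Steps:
c(y, z) = (23 + z)/(2*y) (c(y, z) = (23 + z)/((2*y)) = (23 + z)*(1/(2*y)) = (23 + z)/(2*y))
V(t, O) = 16 + 4*t (V(t, O) = (5 + t)*4 - 4 = (20 + 4*t) - 4 = 16 + 4*t)
1/(V(c(5, -17), 890) - 347584) = 1/((16 + 4*((½)*(23 - 17)/5)) - 347584) = 1/((16 + 4*((½)*(⅕)*6)) - 347584) = 1/((16 + 4*(⅗)) - 347584) = 1/((16 + 12/5) - 347584) = 1/(92/5 - 347584) = 1/(-1737828/5) = -5/1737828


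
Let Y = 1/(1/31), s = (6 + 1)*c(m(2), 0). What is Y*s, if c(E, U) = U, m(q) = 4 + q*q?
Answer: 0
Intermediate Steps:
m(q) = 4 + q²
s = 0 (s = (6 + 1)*0 = 7*0 = 0)
Y = 31 (Y = 1/(1/31) = 31)
Y*s = 31*0 = 0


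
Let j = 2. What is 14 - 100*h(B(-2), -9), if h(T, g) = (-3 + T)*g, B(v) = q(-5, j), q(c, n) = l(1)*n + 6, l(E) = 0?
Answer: 2714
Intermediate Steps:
q(c, n) = 6 (q(c, n) = 0*n + 6 = 0 + 6 = 6)
B(v) = 6
h(T, g) = g*(-3 + T)
14 - 100*h(B(-2), -9) = 14 - (-900)*(-3 + 6) = 14 - (-900)*3 = 14 - 100*(-27) = 14 + 2700 = 2714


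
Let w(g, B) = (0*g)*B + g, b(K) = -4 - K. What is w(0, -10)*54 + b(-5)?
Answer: 1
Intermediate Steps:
w(g, B) = g (w(g, B) = 0*B + g = 0 + g = g)
w(0, -10)*54 + b(-5) = 0*54 + (-4 - 1*(-5)) = 0 + (-4 + 5) = 0 + 1 = 1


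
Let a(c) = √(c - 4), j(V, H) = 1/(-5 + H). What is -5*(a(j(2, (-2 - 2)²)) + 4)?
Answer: -20 - 5*I*√473/11 ≈ -20.0 - 9.8857*I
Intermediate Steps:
a(c) = √(-4 + c)
-5*(a(j(2, (-2 - 2)²)) + 4) = -5*(√(-4 + 1/(-5 + (-2 - 2)²)) + 4) = -5*(√(-4 + 1/(-5 + (-4)²)) + 4) = -5*(√(-4 + 1/(-5 + 16)) + 4) = -5*(√(-4 + 1/11) + 4) = -5*(√(-43/11) + 4) = -5*(I*√473/11 + 4) = -5*(4 + I*√473/11) = -20 - 5*I*√473/11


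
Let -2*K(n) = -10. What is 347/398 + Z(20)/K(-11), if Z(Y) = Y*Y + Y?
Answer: 33779/398 ≈ 84.872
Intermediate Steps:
Z(Y) = Y + Y² (Z(Y) = Y² + Y = Y + Y²)
K(n) = 5 (K(n) = -½*(-10) = 5)
347/398 + Z(20)/K(-11) = 347/398 + (20*(1 + 20))/5 = 347*(1/398) + (20*21)*(⅕) = 347/398 + 420*(⅕) = 347/398 + 84 = 33779/398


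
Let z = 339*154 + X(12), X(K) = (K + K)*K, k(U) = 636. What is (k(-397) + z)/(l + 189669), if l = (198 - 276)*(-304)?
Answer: 2530/10161 ≈ 0.24899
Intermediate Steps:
l = 23712 (l = -78*(-304) = 23712)
X(K) = 2*K² (X(K) = (2*K)*K = 2*K²)
z = 52494 (z = 339*154 + 2*12² = 52206 + 2*144 = 52206 + 288 = 52494)
(k(-397) + z)/(l + 189669) = (636 + 52494)/(23712 + 189669) = 53130/213381 = 53130*(1/213381) = 2530/10161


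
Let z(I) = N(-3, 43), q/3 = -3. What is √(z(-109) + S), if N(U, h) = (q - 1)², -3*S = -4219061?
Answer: √12658083/3 ≈ 1185.9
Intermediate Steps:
q = -9 (q = 3*(-3) = -9)
S = 4219061/3 (S = -⅓*(-4219061) = 4219061/3 ≈ 1.4064e+6)
N(U, h) = 100 (N(U, h) = (-9 - 1)² = (-10)² = 100)
z(I) = 100
√(z(-109) + S) = √(100 + 4219061/3) = √(4219361/3) = √12658083/3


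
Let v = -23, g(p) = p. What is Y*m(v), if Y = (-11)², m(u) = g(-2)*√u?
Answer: -242*I*√23 ≈ -1160.6*I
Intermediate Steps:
m(u) = -2*√u
Y = 121
Y*m(v) = 121*(-2*I*√23) = -242*I*√23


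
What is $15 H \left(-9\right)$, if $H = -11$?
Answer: $1485$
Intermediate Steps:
$15 H \left(-9\right) = 15 \left(-11\right) \left(-9\right) = \left(-165\right) \left(-9\right) = 1485$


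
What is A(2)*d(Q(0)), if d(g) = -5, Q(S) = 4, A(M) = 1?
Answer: -5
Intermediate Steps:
A(2)*d(Q(0)) = 1*(-5) = -5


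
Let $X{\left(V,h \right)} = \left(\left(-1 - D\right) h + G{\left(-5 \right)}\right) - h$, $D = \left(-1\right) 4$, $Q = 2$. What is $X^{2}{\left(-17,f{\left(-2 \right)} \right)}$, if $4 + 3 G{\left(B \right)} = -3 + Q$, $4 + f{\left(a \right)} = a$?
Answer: $\frac{1681}{9} \approx 186.78$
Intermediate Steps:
$D = -4$
$f{\left(a \right)} = -4 + a$
$G{\left(B \right)} = - \frac{5}{3}$ ($G{\left(B \right)} = - \frac{4}{3} + \frac{-3 + 2}{3} = - \frac{4}{3} + \frac{1}{3} \left(-1\right) = - \frac{4}{3} - \frac{1}{3} = - \frac{5}{3}$)
$X{\left(V,h \right)} = - \frac{5}{3} + 2 h$ ($X{\left(V,h \right)} = \left(\left(-1 - -4\right) h - \frac{5}{3}\right) - h = \left(\left(-1 + 4\right) h - \frac{5}{3}\right) - h = \left(3 h - \frac{5}{3}\right) - h = \left(- \frac{5}{3} + 3 h\right) - h = - \frac{5}{3} + 2 h$)
$X^{2}{\left(-17,f{\left(-2 \right)} \right)} = \left(- \frac{5}{3} + 2 \left(-4 - 2\right)\right)^{2} = \left(- \frac{5}{3} + 2 \left(-6\right)\right)^{2} = \left(- \frac{5}{3} - 12\right)^{2} = \left(- \frac{41}{3}\right)^{2} = \frac{1681}{9}$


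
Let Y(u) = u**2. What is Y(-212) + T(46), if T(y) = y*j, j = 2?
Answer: 45036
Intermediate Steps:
T(y) = 2*y (T(y) = y*2 = 2*y)
Y(-212) + T(46) = (-212)**2 + 2*46 = 44944 + 92 = 45036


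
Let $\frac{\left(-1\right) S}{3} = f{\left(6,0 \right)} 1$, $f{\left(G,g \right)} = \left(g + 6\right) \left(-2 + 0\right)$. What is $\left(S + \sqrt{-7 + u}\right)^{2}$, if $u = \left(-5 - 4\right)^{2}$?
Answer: $\left(36 + \sqrt{74}\right)^{2} \approx 1989.4$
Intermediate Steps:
$f{\left(G,g \right)} = -12 - 2 g$ ($f{\left(G,g \right)} = \left(6 + g\right) \left(-2\right) = -12 - 2 g$)
$u = 81$ ($u = \left(-9\right)^{2} = 81$)
$S = 36$ ($S = - 3 \left(-12 - 0\right) 1 = - 3 \left(-12 + 0\right) 1 = - 3 \left(\left(-12\right) 1\right) = \left(-3\right) \left(-12\right) = 36$)
$\left(S + \sqrt{-7 + u}\right)^{2} = \left(36 + \sqrt{-7 + 81}\right)^{2} = \left(36 + \sqrt{74}\right)^{2}$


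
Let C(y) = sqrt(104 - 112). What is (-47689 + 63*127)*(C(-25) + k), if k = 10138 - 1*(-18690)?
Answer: -1144125664 - 79376*I*sqrt(2) ≈ -1.1441e+9 - 1.1225e+5*I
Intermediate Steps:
C(y) = 2*I*sqrt(2) (C(y) = sqrt(-8) = 2*I*sqrt(2))
k = 28828 (k = 10138 + 18690 = 28828)
(-47689 + 63*127)*(C(-25) + k) = (-47689 + 63*127)*(2*I*sqrt(2) + 28828) = (-47689 + 8001)*(28828 + 2*I*sqrt(2)) = -39688*(28828 + 2*I*sqrt(2)) = -1144125664 - 79376*I*sqrt(2)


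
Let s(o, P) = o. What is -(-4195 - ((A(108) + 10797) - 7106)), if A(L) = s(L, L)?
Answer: 7994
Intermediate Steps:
A(L) = L
-(-4195 - ((A(108) + 10797) - 7106)) = -(-4195 - ((108 + 10797) - 7106)) = -(-4195 - (10905 - 7106)) = -(-4195 - 1*3799) = -(-4195 - 3799) = -1*(-7994) = 7994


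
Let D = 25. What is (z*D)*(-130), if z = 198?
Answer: -643500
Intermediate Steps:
(z*D)*(-130) = (198*25)*(-130) = 4950*(-130) = -643500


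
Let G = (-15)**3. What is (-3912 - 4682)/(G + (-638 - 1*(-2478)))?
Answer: 8594/1535 ≈ 5.5987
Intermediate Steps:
G = -3375
(-3912 - 4682)/(G + (-638 - 1*(-2478))) = (-3912 - 4682)/(-3375 + (-638 - 1*(-2478))) = -8594/(-3375 + (-638 + 2478)) = -8594/(-3375 + 1840) = -8594/(-1535) = -8594*(-1/1535) = 8594/1535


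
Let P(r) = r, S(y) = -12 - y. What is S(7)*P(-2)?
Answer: 38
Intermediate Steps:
S(7)*P(-2) = (-12 - 1*7)*(-2) = (-12 - 7)*(-2) = -19*(-2) = 38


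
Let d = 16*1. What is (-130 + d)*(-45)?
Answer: 5130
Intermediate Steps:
d = 16
(-130 + d)*(-45) = (-130 + 16)*(-45) = -114*(-45) = 5130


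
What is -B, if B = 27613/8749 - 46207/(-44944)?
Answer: -1645303715/393215056 ≈ -4.1842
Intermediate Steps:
B = 1645303715/393215056 (B = 27613*(1/8749) - 46207*(-1/44944) = 27613/8749 + 46207/44944 = 1645303715/393215056 ≈ 4.1842)
-B = -1*1645303715/393215056 = -1645303715/393215056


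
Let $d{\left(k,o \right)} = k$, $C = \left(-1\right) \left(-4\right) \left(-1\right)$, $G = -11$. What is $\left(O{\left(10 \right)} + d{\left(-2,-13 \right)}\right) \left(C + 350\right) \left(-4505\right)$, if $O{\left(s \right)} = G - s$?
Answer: $35850790$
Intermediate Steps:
$C = -4$ ($C = 4 \left(-1\right) = -4$)
$O{\left(s \right)} = -11 - s$
$\left(O{\left(10 \right)} + d{\left(-2,-13 \right)}\right) \left(C + 350\right) \left(-4505\right) = \left(\left(-11 - 10\right) - 2\right) \left(-4 + 350\right) \left(-4505\right) = \left(\left(-11 - 10\right) - 2\right) 346 \left(-4505\right) = \left(-21 - 2\right) 346 \left(-4505\right) = \left(-23\right) 346 \left(-4505\right) = \left(-7958\right) \left(-4505\right) = 35850790$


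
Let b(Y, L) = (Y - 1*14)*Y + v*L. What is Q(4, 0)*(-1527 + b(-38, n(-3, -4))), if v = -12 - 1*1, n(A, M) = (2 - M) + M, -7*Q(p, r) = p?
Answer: -1692/7 ≈ -241.71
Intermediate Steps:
Q(p, r) = -p/7
n(A, M) = 2
v = -13 (v = -12 - 1 = -13)
b(Y, L) = -13*L + Y*(-14 + Y) (b(Y, L) = (Y - 1*14)*Y - 13*L = (Y - 14)*Y - 13*L = (-14 + Y)*Y - 13*L = Y*(-14 + Y) - 13*L = -13*L + Y*(-14 + Y))
Q(4, 0)*(-1527 + b(-38, n(-3, -4))) = (-⅐*4)*(-1527 + ((-38)² - 14*(-38) - 13*2)) = -4*(-1527 + (1444 + 532 - 26))/7 = -4*(-1527 + 1950)/7 = -4/7*423 = -1692/7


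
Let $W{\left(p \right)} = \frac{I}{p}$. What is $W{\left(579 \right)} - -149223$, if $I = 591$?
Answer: $\frac{28800236}{193} \approx 1.4922 \cdot 10^{5}$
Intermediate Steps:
$W{\left(p \right)} = \frac{591}{p}$
$W{\left(579 \right)} - -149223 = \frac{591}{579} - -149223 = 591 \cdot \frac{1}{579} + 149223 = \frac{197}{193} + 149223 = \frac{28800236}{193}$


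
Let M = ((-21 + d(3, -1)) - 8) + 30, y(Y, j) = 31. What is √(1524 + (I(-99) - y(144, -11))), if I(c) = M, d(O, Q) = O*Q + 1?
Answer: 2*√373 ≈ 38.626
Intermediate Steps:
d(O, Q) = 1 + O*Q
M = -1 (M = ((-21 + (1 + 3*(-1))) - 8) + 30 = ((-21 + (1 - 3)) - 8) + 30 = ((-21 - 2) - 8) + 30 = (-23 - 8) + 30 = -31 + 30 = -1)
I(c) = -1
√(1524 + (I(-99) - y(144, -11))) = √(1524 + (-1 - 1*31)) = √(1524 + (-1 - 31)) = √(1524 - 32) = √1492 = 2*√373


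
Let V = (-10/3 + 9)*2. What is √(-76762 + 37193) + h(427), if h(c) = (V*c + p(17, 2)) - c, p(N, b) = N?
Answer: 13288/3 + I*√39569 ≈ 4429.3 + 198.92*I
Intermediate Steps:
V = 34/3 (V = (-10*⅓ + 9)*2 = (-10/3 + 9)*2 = (17/3)*2 = 34/3 ≈ 11.333)
h(c) = 17 + 31*c/3 (h(c) = (34*c/3 + 17) - c = (17 + 34*c/3) - c = 17 + 31*c/3)
√(-76762 + 37193) + h(427) = √(-76762 + 37193) + (17 + (31/3)*427) = √(-39569) + (17 + 13237/3) = I*√39569 + 13288/3 = 13288/3 + I*√39569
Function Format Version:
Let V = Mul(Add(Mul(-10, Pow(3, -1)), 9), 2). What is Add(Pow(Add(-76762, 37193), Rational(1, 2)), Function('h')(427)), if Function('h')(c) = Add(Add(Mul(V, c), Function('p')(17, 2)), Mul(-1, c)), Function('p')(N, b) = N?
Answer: Add(Rational(13288, 3), Mul(I, Pow(39569, Rational(1, 2)))) ≈ Add(4429.3, Mul(198.92, I))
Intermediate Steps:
V = Rational(34, 3) (V = Mul(Add(Mul(-10, Rational(1, 3)), 9), 2) = Mul(Add(Rational(-10, 3), 9), 2) = Mul(Rational(17, 3), 2) = Rational(34, 3) ≈ 11.333)
Function('h')(c) = Add(17, Mul(Rational(31, 3), c)) (Function('h')(c) = Add(Add(Mul(Rational(34, 3), c), 17), Mul(-1, c)) = Add(Add(17, Mul(Rational(34, 3), c)), Mul(-1, c)) = Add(17, Mul(Rational(31, 3), c)))
Add(Pow(Add(-76762, 37193), Rational(1, 2)), Function('h')(427)) = Add(Pow(Add(-76762, 37193), Rational(1, 2)), Add(17, Mul(Rational(31, 3), 427))) = Add(Pow(-39569, Rational(1, 2)), Add(17, Rational(13237, 3))) = Add(Mul(I, Pow(39569, Rational(1, 2))), Rational(13288, 3)) = Add(Rational(13288, 3), Mul(I, Pow(39569, Rational(1, 2))))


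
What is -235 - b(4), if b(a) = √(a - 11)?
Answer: -235 - I*√7 ≈ -235.0 - 2.6458*I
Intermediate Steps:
b(a) = √(-11 + a)
-235 - b(4) = -235 - √(-11 + 4) = -235 - √(-7) = -235 - I*√7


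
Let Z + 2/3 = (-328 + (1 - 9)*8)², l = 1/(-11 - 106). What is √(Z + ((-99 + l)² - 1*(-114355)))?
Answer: √3803092021/117 ≈ 527.09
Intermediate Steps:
l = -1/117 (l = 1/(-117) = -1/117 ≈ -0.0085470)
Z = 460990/3 (Z = -⅔ + (-328 + (1 - 9)*8)² = -⅔ + (-328 - 8*8)² = -⅔ + (-328 - 64)² = -⅔ + (-392)² = -⅔ + 153664 = 460990/3 ≈ 1.5366e+5)
√(Z + ((-99 + l)² - 1*(-114355))) = √(460990/3 + ((-99 - 1/117)² - 1*(-114355))) = √(460990/3 + ((-11584/117)² + 114355)) = √(460990/3 + (134189056/13689 + 114355)) = √(460990/3 + 1699594651/13689) = √(3803092021/13689) = √3803092021/117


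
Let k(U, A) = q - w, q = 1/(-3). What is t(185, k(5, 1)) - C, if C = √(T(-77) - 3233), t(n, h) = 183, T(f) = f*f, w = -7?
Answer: 183 - 2*√674 ≈ 131.08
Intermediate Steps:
q = -⅓ ≈ -0.33333
T(f) = f²
k(U, A) = 20/3 (k(U, A) = -⅓ - 1*(-7) = -⅓ + 7 = 20/3)
C = 2*√674 (C = √((-77)² - 3233) = √(5929 - 3233) = √2696 = 2*√674 ≈ 51.923)
t(185, k(5, 1)) - C = 183 - 2*√674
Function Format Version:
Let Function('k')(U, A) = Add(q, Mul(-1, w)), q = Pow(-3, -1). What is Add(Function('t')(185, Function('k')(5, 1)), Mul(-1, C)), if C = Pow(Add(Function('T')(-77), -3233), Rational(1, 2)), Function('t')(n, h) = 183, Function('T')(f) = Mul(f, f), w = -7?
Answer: Add(183, Mul(-2, Pow(674, Rational(1, 2)))) ≈ 131.08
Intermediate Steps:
q = Rational(-1, 3) ≈ -0.33333
Function('T')(f) = Pow(f, 2)
Function('k')(U, A) = Rational(20, 3) (Function('k')(U, A) = Add(Rational(-1, 3), Mul(-1, -7)) = Add(Rational(-1, 3), 7) = Rational(20, 3))
C = Mul(2, Pow(674, Rational(1, 2))) (C = Pow(Add(Pow(-77, 2), -3233), Rational(1, 2)) = Pow(Add(5929, -3233), Rational(1, 2)) = Pow(2696, Rational(1, 2)) = Mul(2, Pow(674, Rational(1, 2))) ≈ 51.923)
Add(Function('t')(185, Function('k')(5, 1)), Mul(-1, C)) = Add(183, Mul(-1, Mul(2, Pow(674, Rational(1, 2))))) = Add(183, Mul(-2, Pow(674, Rational(1, 2))))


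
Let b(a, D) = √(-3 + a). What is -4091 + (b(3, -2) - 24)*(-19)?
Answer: -3635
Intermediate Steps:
-4091 + (b(3, -2) - 24)*(-19) = -4091 + (√(-3 + 3) - 24)*(-19) = -4091 + (√0 - 24)*(-19) = -4091 + (0 - 24)*(-19) = -4091 - 24*(-19) = -4091 + 456 = -3635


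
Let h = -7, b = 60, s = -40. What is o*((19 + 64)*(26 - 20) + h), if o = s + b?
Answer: 9820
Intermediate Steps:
o = 20 (o = -40 + 60 = 20)
o*((19 + 64)*(26 - 20) + h) = 20*((19 + 64)*(26 - 20) - 7) = 20*(83*6 - 7) = 20*(498 - 7) = 20*491 = 9820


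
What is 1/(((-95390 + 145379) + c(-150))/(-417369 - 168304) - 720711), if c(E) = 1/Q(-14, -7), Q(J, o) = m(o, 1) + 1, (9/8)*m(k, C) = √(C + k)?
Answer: 585673*(-8*√6 + 9*I)/(3*(-1266303070479*I + 1125602729312*√6)) ≈ -1.3875e-6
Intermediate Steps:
m(k, C) = 8*√(C + k)/9
Q(J, o) = 1 + 8*√(1 + o)/9 (Q(J, o) = 8*√(1 + o)/9 + 1 = 1 + 8*√(1 + o)/9)
c(E) = 1/(1 + 8*I*√6/9) (c(E) = 1/(1 + 8*√(1 - 7)/9) = 1/(1 + 8*√(-6)/9) = 1/(1 + 8*(I*√6)/9) = 1/(1 + 8*I*√6/9))
1/(((-95390 + 145379) + c(-150))/(-417369 - 168304) - 720711) = 1/(((-95390 + 145379) + (27/155 - 24*I*√6/155))/(-417369 - 168304) - 720711) = 1/((49989 + (27/155 - 24*I*√6/155))/(-585673) - 720711) = 1/((7748322/155 - 24*I*√6/155)*(-1/585673) - 720711) = 1/((-7748322/90779315 + 24*I*√6/90779315) - 720711) = 1/(-65425658641287/90779315 + 24*I*√6/90779315)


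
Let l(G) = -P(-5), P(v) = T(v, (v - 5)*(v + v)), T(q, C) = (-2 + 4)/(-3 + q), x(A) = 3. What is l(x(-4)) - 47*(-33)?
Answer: 6205/4 ≈ 1551.3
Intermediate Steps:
T(q, C) = 2/(-3 + q)
P(v) = 2/(-3 + v)
l(G) = ¼ (l(G) = -2/(-3 - 5) = -2/(-8) = -2*(-1)/8 = -1*(-¼) = ¼)
l(x(-4)) - 47*(-33) = ¼ - 47*(-33) = ¼ + 1551 = 6205/4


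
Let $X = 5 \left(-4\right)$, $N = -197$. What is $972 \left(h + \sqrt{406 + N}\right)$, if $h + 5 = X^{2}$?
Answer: $383940 + 972 \sqrt{209} \approx 3.9799 \cdot 10^{5}$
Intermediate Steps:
$X = -20$
$h = 395$ ($h = -5 + \left(-20\right)^{2} = -5 + 400 = 395$)
$972 \left(h + \sqrt{406 + N}\right) = 972 \left(395 + \sqrt{406 - 197}\right) = 972 \left(395 + \sqrt{209}\right) = 383940 + 972 \sqrt{209}$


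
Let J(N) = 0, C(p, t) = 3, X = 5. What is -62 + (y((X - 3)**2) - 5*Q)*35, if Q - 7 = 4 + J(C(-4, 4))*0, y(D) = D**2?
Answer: -1427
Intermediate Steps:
Q = 11 (Q = 7 + (4 + 0*0) = 7 + (4 + 0) = 7 + 4 = 11)
-62 + (y((X - 3)**2) - 5*Q)*35 = -62 + (((5 - 3)**2)**2 - 5*11)*35 = -62 + ((2**2)**2 - 55)*35 = -62 + (4**2 - 55)*35 = -62 + (16 - 55)*35 = -62 - 39*35 = -62 - 1365 = -1427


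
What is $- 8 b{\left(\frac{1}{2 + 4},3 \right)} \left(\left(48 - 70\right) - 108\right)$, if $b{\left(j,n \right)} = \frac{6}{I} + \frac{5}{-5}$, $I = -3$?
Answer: $-3120$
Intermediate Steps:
$b{\left(j,n \right)} = -3$ ($b{\left(j,n \right)} = \frac{6}{-3} + \frac{5}{-5} = 6 \left(- \frac{1}{3}\right) + 5 \left(- \frac{1}{5}\right) = -2 - 1 = -3$)
$- 8 b{\left(\frac{1}{2 + 4},3 \right)} \left(\left(48 - 70\right) - 108\right) = \left(-8\right) \left(-3\right) \left(\left(48 - 70\right) - 108\right) = 24 \left(-22 - 108\right) = 24 \left(-130\right) = -3120$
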